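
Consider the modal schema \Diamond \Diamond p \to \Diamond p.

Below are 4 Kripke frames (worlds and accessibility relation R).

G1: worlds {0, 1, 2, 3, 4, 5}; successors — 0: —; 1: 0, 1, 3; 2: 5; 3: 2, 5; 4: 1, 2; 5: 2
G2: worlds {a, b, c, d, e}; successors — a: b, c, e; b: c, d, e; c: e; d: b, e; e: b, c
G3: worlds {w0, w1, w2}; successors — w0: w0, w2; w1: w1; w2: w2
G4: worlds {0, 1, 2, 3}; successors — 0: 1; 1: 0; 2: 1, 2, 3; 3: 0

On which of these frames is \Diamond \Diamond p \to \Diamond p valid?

Frame correspondent (Sahlqvist): \forall x \forall y \forall z (Rxy \wedge Ryz \to Rxz) — i.e. transitivity.
G1: fails — R25 and R52 but not R22.
G2: fails — Rde and Rec but not Rdc.
G3: holds.
G4: fails — R10 and R01 but not R11.
Valid on: G3.

G3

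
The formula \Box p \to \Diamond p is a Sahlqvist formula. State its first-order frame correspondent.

Seriality

Suppose □p→◇p is valid. At any x set V(p)=W. Then □p at x, so ◇p at x, so x has a successor.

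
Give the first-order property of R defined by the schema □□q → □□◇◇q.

This is a Sahlqvist (Geach-type) schema ◇^0□^2q → □^2◇^2q.
Minimal-valuation argument: fix x; take any y with xR^0y and any z with xR^2z. Set V(q) to the set of worlds R-reachable from y in exactly 2 steps. Then □^2q holds at y, so the antecedent holds at x; validity forces ◇^2q at z, giving a w with zR^2w and yR^2w.
First-order correspondent: ∀x ∀z (xR²z → ∃w (xR²w ∧ zR²w)).

∀x ∀z (xR²z → ∃w (xR²w ∧ zR²w))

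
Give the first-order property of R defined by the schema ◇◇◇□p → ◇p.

∀x ∀y (xR³y → ∃w (yRw ∧ xRw))

This is a Sahlqvist (Geach-type) schema ◇^3□^1p → □^0◇^1p.
Minimal-valuation argument: fix x; take any y with xR^3y and any z with xR^0z. Set V(p) to the set of worlds R-reachable from y in exactly 1 step. Then □^1p holds at y, so the antecedent holds at x; validity forces ◇^1p at z, giving a w with zR^1w and yR^1w.
First-order correspondent: ∀x ∀y (xR³y → ∃w (yRw ∧ xRw)).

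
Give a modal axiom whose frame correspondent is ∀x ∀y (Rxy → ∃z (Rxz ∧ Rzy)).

The condition is density. The C4 schema □□r → □r defines it.
Suppose □□r→□r is valid. Take Rxy and set V(r)={w : xR²w}. Then □□r at x, so □r at x, so r at y, i.e. ∃z(Rxz∧Rzy).

□□r → □r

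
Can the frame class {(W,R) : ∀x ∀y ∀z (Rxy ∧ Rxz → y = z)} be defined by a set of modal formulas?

Yes: it is partial functionality, defined by the CD schema ◇q → □q.
Suppose ◇q→□q is valid. Take Rxy, Rxz and set V(q)={y}. Then ◇q at x, so □q at x, so q at z, i.e. z=y.

Yes — defined by ◇q → □q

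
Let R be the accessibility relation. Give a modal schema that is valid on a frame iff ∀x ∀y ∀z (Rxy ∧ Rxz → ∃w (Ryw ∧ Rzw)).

◇□q → □◇q

The condition is convergence. The .2 schema ◇□q → □◇q defines it.
Suppose ◇□q→□◇q is valid. Take Rxy, Rxz and set V(q)={w : Ryw}. Then □q at y so ◇□q at x, so □◇q at x, so ◇q at z, giving w with Rzw and Ryw.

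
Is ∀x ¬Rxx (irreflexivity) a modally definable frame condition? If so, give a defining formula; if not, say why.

Not modally definable

Modal frame validity is preserved under surjective bounded morphisms.
The 2-cycle (worlds s,t with s→t→s) is irreflexive, and the map sending every world to a single reflexive point • is a surjective bounded morphism (forth: every edge maps to (•,•); back: every world has a successor). So any modal formula valid on the 2-cycle is also valid on the reflexive point, which is not irreflexive.
Hence irreflexivity is not modally definable.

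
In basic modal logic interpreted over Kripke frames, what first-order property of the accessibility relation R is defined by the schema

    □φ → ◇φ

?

Suppose □φ→◇φ is valid. At any x set V(φ)=W. Then □φ at x, so ◇φ at x, so x has a successor.

seriality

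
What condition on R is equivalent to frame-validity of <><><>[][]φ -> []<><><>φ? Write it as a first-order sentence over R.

This is a Sahlqvist (Geach-type) schema ◇^3□^2φ → □^1◇^3φ.
Minimal-valuation argument: fix x; take any y with xR^3y and any z with xR^1z. Set V(φ) to the set of worlds R-reachable from y in exactly 2 steps. Then □^2φ holds at y, so the antecedent holds at x; validity forces ◇^3φ at z, giving a w with zR^3w and yR^2w.
First-order correspondent: forall x forall y forall z ((x R^3 y & xRz) -> exists w (y R^2 w & z R^3 w)).

forall x forall y forall z ((x R^3 y & xRz) -> exists w (y R^2 w & z R^3 w))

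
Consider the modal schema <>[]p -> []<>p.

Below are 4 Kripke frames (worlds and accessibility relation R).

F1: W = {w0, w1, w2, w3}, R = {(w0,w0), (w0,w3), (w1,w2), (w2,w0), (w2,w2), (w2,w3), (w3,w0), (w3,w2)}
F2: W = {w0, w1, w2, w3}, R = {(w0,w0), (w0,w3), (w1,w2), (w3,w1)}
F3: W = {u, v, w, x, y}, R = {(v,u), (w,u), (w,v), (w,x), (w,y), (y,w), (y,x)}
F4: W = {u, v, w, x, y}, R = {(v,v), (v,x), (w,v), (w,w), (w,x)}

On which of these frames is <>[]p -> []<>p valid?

F1

Frame correspondent (Sahlqvist): forall x forall y forall z (Rxy & Rxz -> exists w (Ryw & Rzw)) — i.e. convergence.
F1: ✓.
F2: fails — Rw0w0 and Rw0w3 but w0 and w3 have no common successor.
F3: fails — Rvu and Rvu but u and u have no common successor.
F4: fails — Rvv and Rvx but v and x have no common successor.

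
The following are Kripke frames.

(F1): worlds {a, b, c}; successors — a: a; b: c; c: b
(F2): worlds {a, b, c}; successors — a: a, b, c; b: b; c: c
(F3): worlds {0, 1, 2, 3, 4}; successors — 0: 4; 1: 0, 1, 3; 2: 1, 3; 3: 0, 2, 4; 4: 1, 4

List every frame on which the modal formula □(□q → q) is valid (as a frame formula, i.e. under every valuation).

The schema corresponds to shift-reflexivity: ∀x ∀y (Rxy → Ryy).
(F1): fails — Rbc but not Rcc.
(F2): condition met.
(F3): fails — R10 but not R00.
Valid on: (F2).

(F2)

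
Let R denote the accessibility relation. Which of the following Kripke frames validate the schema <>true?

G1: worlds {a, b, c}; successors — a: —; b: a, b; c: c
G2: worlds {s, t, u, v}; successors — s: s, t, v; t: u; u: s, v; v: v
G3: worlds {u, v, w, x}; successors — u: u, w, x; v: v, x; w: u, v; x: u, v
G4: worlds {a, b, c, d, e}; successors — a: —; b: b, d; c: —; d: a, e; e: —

This is the axiom for seriality; its first-order frame correspondent is forall x exists y Rxy.
G1: fails — world a has no successor.
G2: satisfies the condition.
G3: satisfies the condition.
G4: fails — world a has no successor.
Valid on: G2, G3.

G2, G3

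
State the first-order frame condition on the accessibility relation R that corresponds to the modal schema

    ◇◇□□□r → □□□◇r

∀x ∀y ∀z ((xR²y ∧ xR³z) → ∃w (yR³w ∧ zRw))

This is a Sahlqvist (Geach-type) schema ◇^2□^3r → □^3◇^1r.
First-order correspondent: ∀x ∀y ∀z ((xR²y ∧ xR³z) → ∃w (yR³w ∧ zRw)).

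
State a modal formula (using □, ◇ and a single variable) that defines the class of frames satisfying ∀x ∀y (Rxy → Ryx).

ψ → □◇ψ

A defining formula is ψ → □◇ψ (the B axiom).
Suppose ψ→□◇ψ is valid. Take Rxy and set V(ψ)={x}. Then ψ at x, so □◇ψ at x, so ◇ψ at y, so some z with Ryz has ψ; z=x, i.e. Ryx.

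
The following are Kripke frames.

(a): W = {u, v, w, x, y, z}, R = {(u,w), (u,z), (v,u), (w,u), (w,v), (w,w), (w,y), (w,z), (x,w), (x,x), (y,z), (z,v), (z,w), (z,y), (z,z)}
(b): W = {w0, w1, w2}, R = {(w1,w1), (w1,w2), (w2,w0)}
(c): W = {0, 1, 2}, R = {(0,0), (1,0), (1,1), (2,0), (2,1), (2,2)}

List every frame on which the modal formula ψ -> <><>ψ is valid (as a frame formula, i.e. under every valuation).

(c)

This is the axiom for a generalized confluence (Geach) condition; its first-order frame correspondent is forall x exists w (x = w & x R^2 w).
(a): fails — at v but no t with v=t and vR²t.
(b): fails — at w0 but no w with w0=w and w0R²w.
(c): satisfies the condition.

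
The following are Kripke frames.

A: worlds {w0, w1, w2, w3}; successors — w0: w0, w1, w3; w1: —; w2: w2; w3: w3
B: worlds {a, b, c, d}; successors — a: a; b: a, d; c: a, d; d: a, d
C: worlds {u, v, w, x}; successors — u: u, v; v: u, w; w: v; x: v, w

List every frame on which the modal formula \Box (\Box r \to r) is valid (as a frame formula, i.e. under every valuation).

This is the axiom for shift-reflexivity; its first-order frame correspondent is \forall x \forall y (Rxy \to Ryy).
A: fails — Rw0w1 but not Rw1w1.
B: condition met.
C: fails — Ruv but not Rvv.

B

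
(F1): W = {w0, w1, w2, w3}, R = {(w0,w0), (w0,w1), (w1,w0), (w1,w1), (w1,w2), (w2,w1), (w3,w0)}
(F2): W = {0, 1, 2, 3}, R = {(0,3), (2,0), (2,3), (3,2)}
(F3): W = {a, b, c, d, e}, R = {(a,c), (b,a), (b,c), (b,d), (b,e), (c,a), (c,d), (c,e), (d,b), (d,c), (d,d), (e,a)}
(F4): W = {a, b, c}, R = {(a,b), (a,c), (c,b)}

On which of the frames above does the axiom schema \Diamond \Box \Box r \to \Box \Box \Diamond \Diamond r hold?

Frame correspondent (Sahlqvist): \forall x \forall y \forall z ((xRy \wedge x R^2 z) \to \exists w (y R^2 w \wedge z R^2 w)) — i.e. a generalized confluence (Geach) condition.
(F1): holds.
(F2): fails — 2R0, 2R²3 but no w with 0R²w and 3R²w.
(F3): fails — bRa, bR²e but no w with aR²w and eR²w.
(F4): fails — aRb, aR²b but no w with bR²w and bR²w.
Valid on: (F1).

(F1)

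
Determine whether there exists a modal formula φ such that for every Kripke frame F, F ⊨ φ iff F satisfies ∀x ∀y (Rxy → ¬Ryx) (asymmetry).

Not modally definable

Any modally definable frame class is closed under surjective bounded morphisms.
The 5-cycle (worlds s,t,u,v,w with s→t→u→v→w→s) is asymmetric. Mapping every world to a single reflexive point • is a surjective bounded morphism, and the reflexive point is not asymmetric (R•• but asymmetry requires ¬R••).
Hence asymmetry is not modally definable.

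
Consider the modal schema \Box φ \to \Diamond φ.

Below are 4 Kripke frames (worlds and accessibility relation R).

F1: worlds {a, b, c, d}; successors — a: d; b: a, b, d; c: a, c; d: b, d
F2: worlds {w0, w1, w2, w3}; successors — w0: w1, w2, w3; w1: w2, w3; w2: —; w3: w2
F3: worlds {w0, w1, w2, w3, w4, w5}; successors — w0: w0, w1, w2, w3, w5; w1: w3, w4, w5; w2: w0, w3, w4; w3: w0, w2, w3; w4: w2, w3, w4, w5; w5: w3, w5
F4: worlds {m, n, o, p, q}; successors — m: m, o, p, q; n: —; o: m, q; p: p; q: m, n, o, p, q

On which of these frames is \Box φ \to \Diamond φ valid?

This is the axiom for seriality; its first-order frame correspondent is \forall x \exists y Rxy.
F1: satisfies the condition.
F2: fails — world w2 has no successor.
F3: satisfies the condition.
F4: fails — world n has no successor.

F1, F3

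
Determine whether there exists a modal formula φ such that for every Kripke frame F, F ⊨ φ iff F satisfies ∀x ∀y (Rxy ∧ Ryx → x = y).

If a class were modally definable it would be closed under surjective bounded morphisms (Goldblatt–Thomason).
The 8-cycle (worlds 0,1,2,3,4,5,6,7 with 0→1→2→3→4→5→6→7→0) is antisymmetric. Sending even-indexed worlds to a and odd-indexed worlds to b is a surjective bounded morphism onto the two-world frame with a↔b, which is not antisymmetric.
So the class is not modally definable.

Not definable by any modal formula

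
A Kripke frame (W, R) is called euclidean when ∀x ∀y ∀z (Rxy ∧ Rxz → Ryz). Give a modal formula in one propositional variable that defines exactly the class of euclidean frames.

◇s → □◇s

The condition is the Euclidean property. The 5 schema ◇s → □◇s defines it.
Suppose ◇s→□◇s is valid. Take Rxy, Rxz and set V(s)={y}. Then ◇s at x, so □◇s at x, so ◇s at z, so some w with Rzw has s; w=y, i.e. Rzy. By symmetry of the argument, Ryz.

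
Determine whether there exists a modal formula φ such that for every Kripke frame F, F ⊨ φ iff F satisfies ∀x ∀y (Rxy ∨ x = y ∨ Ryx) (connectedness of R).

Not definable by any modal formula

If a class were modally definable it would be closed under disjoint unions (Goldblatt–Thomason).
Take 4 disjoint single-world reflexive frames: each is trivially connected, but their disjoint union has 4 worlds with no edge between distinct components, so it is not connected.
So no modal formula (or set of formulas) defines exactly the connected frames.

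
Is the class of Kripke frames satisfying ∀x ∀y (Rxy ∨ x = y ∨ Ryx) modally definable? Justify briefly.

If a class were modally definable it would be closed under disjoint unions (Goldblatt–Thomason).
Take 3 disjoint single-world reflexive frames: each is trivially connected, but their disjoint union has 3 worlds with no edge between distinct components, so it is not connected.
Hence connectedness of R is not modally definable.

Not modally definable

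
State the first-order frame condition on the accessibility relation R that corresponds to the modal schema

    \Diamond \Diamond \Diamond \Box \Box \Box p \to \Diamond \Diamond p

This is a Sahlqvist (Geach-type) schema ◇^3□^3p → □^0◇^2p.
First-order correspondent: \forall x \forall y (x R^3 y \to \exists w (y R^3 w \wedge x R^2 w)).

\forall x \forall y (x R^3 y \to \exists w (y R^3 w \wedge x R^2 w))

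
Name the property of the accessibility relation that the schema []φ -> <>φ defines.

Suppose □φ→◇φ is valid. At any x set V(φ)=W. Then □φ at x, so ◇φ at x, so x has a successor.
Conversely, on a frame with seriality the schema holds at every world under every valuation.
Frame condition: forall x exists y Rxy.

Seriality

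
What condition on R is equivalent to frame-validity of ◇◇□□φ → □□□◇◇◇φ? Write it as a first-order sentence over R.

∀x ∀y ∀z ((xR²y ∧ xR³z) → ∃w (yR²w ∧ zR³w))

This is a Sahlqvist (Geach-type) schema ◇^2□^2φ → □^3◇^3φ.
Minimal-valuation argument: fix x; take any y with xR^2y and any z with xR^3z. Set V(φ) to the set of worlds R-reachable from y in exactly 2 steps. Then □^2φ holds at y, so the antecedent holds at x; validity forces ◇^3φ at z, giving a w with zR^3w and yR^2w.
First-order correspondent: ∀x ∀y ∀z ((xR²y ∧ xR³z) → ∃w (yR²w ∧ zR³w)).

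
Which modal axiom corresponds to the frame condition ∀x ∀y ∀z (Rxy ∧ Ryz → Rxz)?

The condition is transitivity. The 4 schema □p → □□p defines it.
Suppose □p→□□p is valid. Take Rxy, Ryz and set V(p)={w : Rxw}. Then □p at x, so □□p at x, so □p at y, so p at z, i.e. Rxz.

□p → □□p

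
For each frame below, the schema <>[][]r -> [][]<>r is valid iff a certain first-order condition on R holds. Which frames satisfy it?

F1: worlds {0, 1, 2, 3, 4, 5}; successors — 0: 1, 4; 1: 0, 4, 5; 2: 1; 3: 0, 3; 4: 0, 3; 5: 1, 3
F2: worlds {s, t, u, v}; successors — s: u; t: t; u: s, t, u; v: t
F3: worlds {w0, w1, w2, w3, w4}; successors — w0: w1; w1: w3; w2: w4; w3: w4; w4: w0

F1, F3

This is the axiom for a generalized confluence (Geach) condition; its first-order frame correspondent is forall x forall y forall z ((xRy & x R^2 z) -> exists w (y R^2 w & zRw)).
F1: holds.
F2: fails — uRt, uR²s but no w with tR²w and sRw.
F3: holds.
Valid on: F1, F3.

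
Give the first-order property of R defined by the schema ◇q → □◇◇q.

∀x ∀y ∀z ((xRy ∧ xRz) → ∃w (y = w ∧ zR²w))

This is a Sahlqvist (Geach-type) schema ◇^1□^0q → □^1◇^2q.
Minimal-valuation argument: fix x; take any y with xR^1y and any z with xR^1z. Set V(q) to the set of worlds R-reachable from y in exactly 0 steps. Then □^0q holds at y, so the antecedent holds at x; validity forces ◇^2q at z, giving a w with zR^2w and yR^0w.
First-order correspondent: ∀x ∀y ∀z ((xRy ∧ xRz) → ∃w (y = w ∧ zR²w)).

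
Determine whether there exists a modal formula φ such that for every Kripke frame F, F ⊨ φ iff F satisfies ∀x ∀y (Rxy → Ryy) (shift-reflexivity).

Yes: it is shift-reflexivity, defined by the T□ schema □(□q → q).

Yes — defined by □(□q → q)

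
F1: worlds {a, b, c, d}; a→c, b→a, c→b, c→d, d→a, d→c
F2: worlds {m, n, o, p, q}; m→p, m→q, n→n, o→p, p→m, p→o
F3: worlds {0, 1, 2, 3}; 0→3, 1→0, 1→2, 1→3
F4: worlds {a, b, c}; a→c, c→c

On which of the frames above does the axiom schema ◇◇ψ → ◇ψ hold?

F3, F4

Frame correspondent (Sahlqvist): ∀x ∀y ∀z (Rxy ∧ Ryz → Rxz) — i.e. transitivity.
F1: fails — Rcd and Rdc but not Rcc.
F2: fails — Rop and Rpm but not Rom.
F3: condition met.
F4: condition met.
Valid on: F3, F4.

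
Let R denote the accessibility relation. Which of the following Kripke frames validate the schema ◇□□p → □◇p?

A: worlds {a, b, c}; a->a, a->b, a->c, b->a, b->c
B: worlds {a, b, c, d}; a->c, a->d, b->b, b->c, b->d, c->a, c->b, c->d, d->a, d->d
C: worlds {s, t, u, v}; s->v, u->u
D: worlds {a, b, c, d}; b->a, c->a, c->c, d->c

B

Frame correspondent (Sahlqvist): ∀x ∀y ∀z ((xRy ∧ xRz) → ∃w (yR²w ∧ zRw)) — i.e. a generalized confluence (Geach) condition.
A: fails — aRa, aRc but no w with aR²w and cRw.
B: satisfies the condition.
C: fails — sRv, sRv but no w with vR²w and vRw.
D: fails — bRa, bRa but no w with aR²w and aRw.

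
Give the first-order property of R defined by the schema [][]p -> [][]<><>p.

forall x forall z (x R^2 z -> exists w (x R^2 w & z R^2 w))

This is a Sahlqvist (Geach-type) schema ◇^0□^2p → □^2◇^2p.
First-order correspondent: forall x forall z (x R^2 z -> exists w (x R^2 w & z R^2 w)).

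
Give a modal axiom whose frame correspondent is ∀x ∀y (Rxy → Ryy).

A defining formula is □(□r → r) (the T□ axiom).
Suppose □(□r→r) is valid. Take Rxy and set V(r)={w : Ryw}. Then at y, □r holds; since □(□r→r) at x, □r→r at y, so r at y, i.e. Ryy.

□(□r → r)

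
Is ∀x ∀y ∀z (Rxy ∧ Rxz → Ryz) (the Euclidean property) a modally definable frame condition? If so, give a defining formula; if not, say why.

Yes — defined by ◇p → □◇p

Yes: it is the Euclidean property, defined by the 5 schema ◇p → □◇p.
Suppose ◇p→□◇p is valid. Take Rxy, Rxz and set V(p)={y}. Then ◇p at x, so □◇p at x, so ◇p at z, so some w with Rzw has p; w=y, i.e. Rzy. By symmetry of the argument, Ryz.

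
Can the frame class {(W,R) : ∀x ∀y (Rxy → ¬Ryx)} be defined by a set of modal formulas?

Not modally definable

If a class were modally definable it would be closed under surjective bounded morphisms (Goldblatt–Thomason).
The 5-cycle (worlds w0,w1,w2,w3,w4 with w0→w1→w2→w3→w4→w0) is asymmetric. Mapping every world to a single reflexive point • is a surjective bounded morphism, and the reflexive point is not asymmetric (R•• but asymmetry requires ¬R••).
So no modal formula (or set of formulas) defines exactly the asymmetric frames.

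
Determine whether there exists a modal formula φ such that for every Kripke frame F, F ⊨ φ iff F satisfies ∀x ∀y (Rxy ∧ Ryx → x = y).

Modal frame validity is preserved under surjective bounded morphisms.
The 6-cycle (worlds w0,w1,w2,w3,w4,w5 with w0→w1→w2→w3→w4→w5→w0) is antisymmetric. Sending even-indexed worlds to • and odd-indexed worlds to ∘ is a surjective bounded morphism onto the two-world frame with •↔∘, which is not antisymmetric.
Hence antisymmetry is not modally definable.

Not modally definable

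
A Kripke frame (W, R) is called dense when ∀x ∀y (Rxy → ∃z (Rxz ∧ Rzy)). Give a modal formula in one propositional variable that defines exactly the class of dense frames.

□□r → □r

The condition is density. The C4 schema □□r → □r defines it.
Suppose □□r→□r is valid. Take Rxy and set V(r)={w : xR²w}. Then □□r at x, so □r at x, so r at y, i.e. ∃z(Rxz∧Rzy).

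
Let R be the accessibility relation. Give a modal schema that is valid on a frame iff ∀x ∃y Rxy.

A defining formula is □ψ → ◇ψ (the D axiom).
Suppose □ψ→◇ψ is valid. At any x set V(ψ)=W. Then □ψ at x, so ◇ψ at x, so x has a successor.

□ψ → ◇ψ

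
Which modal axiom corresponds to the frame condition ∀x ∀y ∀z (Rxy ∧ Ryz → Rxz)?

A defining formula is □ψ → □□ψ (the 4 axiom).
Suppose □ψ→□□ψ is valid. Take Rxy, Ryz and set V(ψ)={w : Rxw}. Then □ψ at x, so □□ψ at x, so □ψ at y, so ψ at z, i.e. Rxz.

□ψ → □□ψ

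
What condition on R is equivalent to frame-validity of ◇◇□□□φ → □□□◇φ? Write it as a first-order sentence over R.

This is a Sahlqvist (Geach-type) schema ◇^2□^3φ → □^3◇^1φ.
First-order correspondent: ∀x ∀y ∀z ((xR²y ∧ xR³z) → ∃w (yR³w ∧ zRw)).

∀x ∀y ∀z ((xR²y ∧ xR³z) → ∃w (yR³w ∧ zRw))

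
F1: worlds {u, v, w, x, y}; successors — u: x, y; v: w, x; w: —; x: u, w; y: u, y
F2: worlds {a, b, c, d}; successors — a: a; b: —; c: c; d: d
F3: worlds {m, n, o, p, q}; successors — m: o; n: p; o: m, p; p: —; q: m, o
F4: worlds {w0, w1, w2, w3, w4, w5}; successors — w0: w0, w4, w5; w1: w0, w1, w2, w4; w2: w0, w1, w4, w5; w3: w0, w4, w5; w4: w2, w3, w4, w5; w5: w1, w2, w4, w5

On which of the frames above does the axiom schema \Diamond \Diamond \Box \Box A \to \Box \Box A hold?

The schema corresponds to a generalized confluence (Geach) condition: \forall x \forall y \forall z ((x R^2 y \wedge x R^2 z) \to \exists w (y R^2 w \wedge z = w)).
F1: fails — uR²w, uR²u but no t with wR²t and u=t.
F2: condition met.
F3: fails — mR²p, mR²m but no w with pR²w and m=w.
F4: condition met.
Valid on: F2, F4.

F2, F4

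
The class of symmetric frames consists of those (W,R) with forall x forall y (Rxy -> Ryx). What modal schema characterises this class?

s → □◇s

This is symmetry; the standard corresponding axiom is B: s → □◇s.
Suppose s→□◇s is valid. Take Rxy and set V(s)={x}. Then s at x, so □◇s at x, so ◇s at y, so some z with Ryz has s; z=x, i.e. Ryx.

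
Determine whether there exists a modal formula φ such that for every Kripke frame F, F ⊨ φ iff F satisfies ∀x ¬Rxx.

If a class were modally definable it would be closed under surjective bounded morphisms (Goldblatt–Thomason).
The 5-cycle (worlds s,t,u,v,w with s→t→u→v→w→s) is irreflexive, and the map sending every world to a single reflexive point • is a surjective bounded morphism (forth: every edge maps to (•,•); back: every world has a successor). So any modal formula valid on the 5-cycle is also valid on the reflexive point, which is not irreflexive.
So the class is not modally definable.

Not definable by any modal formula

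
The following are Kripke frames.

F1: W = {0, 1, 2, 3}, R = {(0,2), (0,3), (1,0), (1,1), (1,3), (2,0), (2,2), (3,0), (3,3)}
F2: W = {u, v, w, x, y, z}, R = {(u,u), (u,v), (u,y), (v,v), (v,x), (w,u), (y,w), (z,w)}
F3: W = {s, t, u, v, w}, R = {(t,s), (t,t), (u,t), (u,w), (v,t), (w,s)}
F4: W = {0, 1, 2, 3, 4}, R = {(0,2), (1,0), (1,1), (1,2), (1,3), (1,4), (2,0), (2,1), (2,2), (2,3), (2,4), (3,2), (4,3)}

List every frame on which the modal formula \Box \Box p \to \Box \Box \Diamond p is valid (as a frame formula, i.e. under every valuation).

F1, F4

The schema corresponds to a generalized confluence (Geach) condition: \forall x \forall z (x R^2 z \to \exists w (x R^2 w \wedge zRw)).
F1: ✓.
F2: fails — uR²x but no t with uR²t and xRt.
F3: fails — tR²s but no w* with tR²w* and sRw*.
F4: ✓.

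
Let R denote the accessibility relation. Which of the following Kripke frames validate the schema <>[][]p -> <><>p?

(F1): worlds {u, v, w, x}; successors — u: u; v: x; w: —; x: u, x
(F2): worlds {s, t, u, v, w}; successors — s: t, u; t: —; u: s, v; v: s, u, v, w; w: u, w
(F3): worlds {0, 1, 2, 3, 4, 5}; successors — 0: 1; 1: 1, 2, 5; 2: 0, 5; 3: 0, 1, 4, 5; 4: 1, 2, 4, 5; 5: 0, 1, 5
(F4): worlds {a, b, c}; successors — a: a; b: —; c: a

(F1), (F3), (F4)

Frame correspondent (Sahlqvist): forall x forall y (xRy -> exists w (y R^2 w & x R^2 w)) — i.e. a generalized confluence (Geach) condition.
(F1): holds.
(F2): fails — sRt but no w* with tR²w* and sR²w*.
(F3): holds.
(F4): holds.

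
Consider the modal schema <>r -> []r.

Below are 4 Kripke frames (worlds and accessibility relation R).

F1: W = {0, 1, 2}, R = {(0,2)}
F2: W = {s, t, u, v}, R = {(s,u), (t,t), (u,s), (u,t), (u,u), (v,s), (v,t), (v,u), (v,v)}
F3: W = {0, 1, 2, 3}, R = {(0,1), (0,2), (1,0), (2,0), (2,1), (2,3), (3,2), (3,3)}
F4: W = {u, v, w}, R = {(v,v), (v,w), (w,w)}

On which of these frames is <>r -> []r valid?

The schema corresponds to partial functionality: forall x forall y forall z (Rxy & Rxz -> y = z).
F1: satisfies the condition.
F2: fails — u sees both s and t.
F3: fails — 0 sees both 1 and 2.
F4: fails — v sees both v and w.

F1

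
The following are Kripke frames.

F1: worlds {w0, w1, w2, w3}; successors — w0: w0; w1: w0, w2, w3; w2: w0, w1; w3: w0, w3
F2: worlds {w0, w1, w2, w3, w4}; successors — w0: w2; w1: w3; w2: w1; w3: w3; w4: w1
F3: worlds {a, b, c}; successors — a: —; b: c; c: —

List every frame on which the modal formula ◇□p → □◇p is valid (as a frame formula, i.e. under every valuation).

F1, F2

This is the axiom for convergence; its first-order frame correspondent is ∀x ∀y ∀z (Rxy ∧ Rxz → ∃w (Ryw ∧ Rzw)).
F1: satisfies the condition.
F2: satisfies the condition.
F3: fails — Rbc and Rbc but c and c have no common successor.
Valid on: F1, F2.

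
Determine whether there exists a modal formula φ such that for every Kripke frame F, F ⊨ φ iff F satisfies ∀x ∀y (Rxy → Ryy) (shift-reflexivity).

This is a Sahlqvist condition; the T□ axiom □(□p → p) defines it.
Suppose □(□p→p) is valid. Take Rxy and set V(p)={w : Ryw}. Then at y, □p holds; since □(□p→p) at x, □p→p at y, so p at y, i.e. Ryy.

Yes — defined by □(□p → p)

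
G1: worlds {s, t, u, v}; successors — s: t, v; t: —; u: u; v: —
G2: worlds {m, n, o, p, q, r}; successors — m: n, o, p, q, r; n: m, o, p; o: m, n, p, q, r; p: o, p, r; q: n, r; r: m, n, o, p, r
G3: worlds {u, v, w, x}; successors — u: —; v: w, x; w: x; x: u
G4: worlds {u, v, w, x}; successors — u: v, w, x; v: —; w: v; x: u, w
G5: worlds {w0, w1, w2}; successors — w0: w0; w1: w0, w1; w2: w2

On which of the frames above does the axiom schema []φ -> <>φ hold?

Frame correspondent (Sahlqvist): forall x exists y Rxy — i.e. seriality.
G1: fails — world t has no successor.
G2: satisfies the condition.
G3: fails — world u has no successor.
G4: fails — world v has no successor.
G5: satisfies the condition.

G2, G5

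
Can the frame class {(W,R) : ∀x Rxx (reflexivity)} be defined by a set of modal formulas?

The condition is reflexivity. A defining modal formula is □p → p.
Suppose □p→p is valid. At any x set V(p)={w : Rxw}. Then □p holds at x, so p holds at x, i.e. Rxx.

Yes — defined by □p → p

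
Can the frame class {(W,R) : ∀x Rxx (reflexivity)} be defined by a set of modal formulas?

Yes — defined by □p → p

The condition is reflexivity. A defining modal formula is □p → p.
Suppose □p→p is valid. At any x set V(p)={w : Rxw}. Then □p holds at x, so p holds at x, i.e. Rxx.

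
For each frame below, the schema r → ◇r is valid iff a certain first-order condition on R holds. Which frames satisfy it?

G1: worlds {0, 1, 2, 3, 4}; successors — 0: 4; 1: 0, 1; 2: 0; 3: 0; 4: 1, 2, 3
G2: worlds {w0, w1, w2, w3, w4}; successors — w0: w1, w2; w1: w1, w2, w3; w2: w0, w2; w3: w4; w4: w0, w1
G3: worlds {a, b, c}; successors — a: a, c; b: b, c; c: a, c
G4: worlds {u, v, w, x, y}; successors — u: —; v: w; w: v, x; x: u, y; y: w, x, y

G3

This is the axiom for reflexivity; its first-order frame correspondent is ∀x Rxx.
G1: fails — world 0 does not see itself.
G2: fails — world w0 does not see itself.
G3: satisfies the condition.
G4: fails — world u does not see itself.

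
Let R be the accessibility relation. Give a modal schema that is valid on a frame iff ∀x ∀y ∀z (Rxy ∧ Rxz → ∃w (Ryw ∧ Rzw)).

◇□q → □◇q

The condition is convergence. The .2 schema ◇□q → □◇q defines it.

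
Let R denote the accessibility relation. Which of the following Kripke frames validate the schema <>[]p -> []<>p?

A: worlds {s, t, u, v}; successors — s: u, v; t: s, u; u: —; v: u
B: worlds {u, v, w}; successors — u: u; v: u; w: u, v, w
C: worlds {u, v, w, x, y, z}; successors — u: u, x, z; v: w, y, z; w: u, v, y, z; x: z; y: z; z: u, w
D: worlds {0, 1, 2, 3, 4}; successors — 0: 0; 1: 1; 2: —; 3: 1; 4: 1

The schema corresponds to convergence: forall x forall y forall z (Rxy & Rxz -> exists w (Ryw & Rzw)).
A: fails — Rsv and Rsu but v and u have no common successor.
B: condition met.
C: fails — Ruz and Rux but z and x have no common successor.
D: condition met.
Valid on: B, D.

B, D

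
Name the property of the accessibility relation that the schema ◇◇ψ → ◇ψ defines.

transitivity: ∀x ∀y ∀z (Rxy ∧ Ryz → Rxz)

Equivalently (dual form): □ψ → □□ψ.
Suppose □ψ→□□ψ is valid. Take Rxy, Ryz and set V(ψ)={w : Rxw}. Then □ψ at x, so □□ψ at x, so □ψ at y, so ψ at z, i.e. Rxz.
The converse is a direct semantic check.
So the correspondent is transitivity.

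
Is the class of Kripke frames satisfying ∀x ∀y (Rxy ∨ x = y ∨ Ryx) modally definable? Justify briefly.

Not definable by any modal formula

Modal frame validity is preserved under disjoint unions.
Take 2 disjoint single-world reflexive frames: each is trivially connected, but their disjoint union has 2 worlds with no edge between distinct components, so it is not connected.
Hence connectedness of R is not modally definable.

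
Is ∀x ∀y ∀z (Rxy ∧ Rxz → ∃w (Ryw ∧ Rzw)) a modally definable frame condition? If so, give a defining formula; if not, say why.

Definable; ◇□q → □◇q defines it

This is a Sahlqvist condition; the .2 axiom ◇□q → □◇q defines it.
Suppose ◇□q→□◇q is valid. Take Rxy, Rxz and set V(q)={w : Ryw}. Then □q at y so ◇□q at x, so □◇q at x, so ◇q at z, giving w with Rzw and Ryw.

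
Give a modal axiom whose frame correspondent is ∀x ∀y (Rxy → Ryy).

This is shift-reflexivity; the standard corresponding axiom is T□: □(□q → q).

□(□q → q)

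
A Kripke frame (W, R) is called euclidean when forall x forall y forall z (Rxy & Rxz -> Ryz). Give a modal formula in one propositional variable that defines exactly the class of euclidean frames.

◇q → □◇q

A defining formula is ◇q → □◇q (the 5 axiom).
Suppose ◇q→□◇q is valid. Take Rxy, Rxz and set V(q)={y}. Then ◇q at x, so □◇q at x, so ◇q at z, so some w with Rzw has q; w=y, i.e. Rzy. By symmetry of the argument, Ryz.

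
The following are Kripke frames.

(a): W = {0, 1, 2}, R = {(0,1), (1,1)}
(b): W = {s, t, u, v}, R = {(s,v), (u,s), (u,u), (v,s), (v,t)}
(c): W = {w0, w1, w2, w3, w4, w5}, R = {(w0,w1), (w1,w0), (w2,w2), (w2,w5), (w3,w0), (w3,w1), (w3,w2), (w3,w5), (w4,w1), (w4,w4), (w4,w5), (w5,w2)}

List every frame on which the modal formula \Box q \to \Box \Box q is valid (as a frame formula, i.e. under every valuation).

(a)

Frame correspondent (Sahlqvist): \forall x \forall y \forall z (Rxy \wedge Ryz \to Rxz) — i.e. transitivity.
(a): satisfies the condition.
(b): fails — Rus and Rsv but not Ruv.
(c): fails — Rw1w0 and Rw0w1 but not Rw1w1.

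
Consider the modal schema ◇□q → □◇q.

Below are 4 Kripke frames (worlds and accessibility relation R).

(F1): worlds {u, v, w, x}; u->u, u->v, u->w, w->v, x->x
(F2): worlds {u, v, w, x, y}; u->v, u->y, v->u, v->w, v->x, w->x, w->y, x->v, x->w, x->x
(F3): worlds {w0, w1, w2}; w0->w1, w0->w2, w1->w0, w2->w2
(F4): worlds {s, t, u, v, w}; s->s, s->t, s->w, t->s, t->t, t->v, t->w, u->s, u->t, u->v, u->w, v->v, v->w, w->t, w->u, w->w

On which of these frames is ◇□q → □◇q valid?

This is the axiom for convergence; its first-order frame correspondent is ∀x ∀y ∀z (Rxy ∧ Rxz → ∃w (Ryw ∧ Rzw)).
(F1): fails — Ruv and Ruv but v and v have no common successor.
(F2): fails — Ruv and Ruy but v and y have no common successor.
(F3): fails — Rw0w1 and Rw0w2 but w1 and w2 have no common successor.
(F4): holds.

(F4)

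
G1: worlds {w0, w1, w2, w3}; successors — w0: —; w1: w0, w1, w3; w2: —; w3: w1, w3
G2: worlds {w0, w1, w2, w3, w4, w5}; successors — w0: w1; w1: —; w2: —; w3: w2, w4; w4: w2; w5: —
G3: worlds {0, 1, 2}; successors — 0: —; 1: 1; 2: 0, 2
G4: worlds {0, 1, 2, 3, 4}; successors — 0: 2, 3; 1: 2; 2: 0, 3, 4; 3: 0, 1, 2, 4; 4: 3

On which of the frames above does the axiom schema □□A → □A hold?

G1, G3

The schema corresponds to density: ∀x ∀y (Rxy → ∃z (Rxz ∧ Rzy)).
G1: ✓.
G2: fails — Rw0w1 but no z with Rw0z and Rzw1.
G3: ✓.
G4: fails — R12 but no z with R1z and Rz2.
Valid on: G1, G3.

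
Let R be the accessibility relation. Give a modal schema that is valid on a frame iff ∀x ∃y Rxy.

The condition is seriality. The D schema □q → ◇q defines it.

□q → ◇q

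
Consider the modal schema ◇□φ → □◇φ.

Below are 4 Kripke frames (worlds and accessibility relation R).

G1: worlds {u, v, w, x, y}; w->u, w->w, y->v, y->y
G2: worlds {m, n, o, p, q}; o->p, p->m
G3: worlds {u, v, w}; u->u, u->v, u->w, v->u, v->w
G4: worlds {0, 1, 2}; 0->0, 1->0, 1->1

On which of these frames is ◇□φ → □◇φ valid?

The schema corresponds to convergence: ∀x ∀y ∀z (Rxy ∧ Rxz → ∃w (Ryw ∧ Rzw)).
G1: fails — Rww and Rwu but w and u have no common successor.
G2: fails — Rpm and Rpm but m and m have no common successor.
G3: fails — Ruv and Ruw but v and w have no common successor.
G4: holds.

G4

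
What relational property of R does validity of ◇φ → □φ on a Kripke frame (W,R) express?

This schema is the CD axiom.
Its frame correspondent is partial functionality — ∀x ∀y ∀z (Rxy ∧ Rxz → y = z).

partial functionality: ∀x ∀y ∀z (Rxy ∧ Rxz → y = z)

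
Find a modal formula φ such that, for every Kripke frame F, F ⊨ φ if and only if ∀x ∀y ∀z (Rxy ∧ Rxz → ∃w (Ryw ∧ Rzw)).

The condition is convergence. The .2 schema ◇□s → □◇s defines it.
Suppose ◇□s→□◇s is valid. Take Rxy, Rxz and set V(s)={w : Ryw}. Then □s at y so ◇□s at x, so □◇s at x, so ◇s at z, giving w with Rzw and Ryw.

◇□s → □◇s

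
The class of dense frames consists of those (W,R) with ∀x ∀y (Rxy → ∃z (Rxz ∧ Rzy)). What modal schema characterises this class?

□□ψ → □ψ

A defining formula is □□ψ → □ψ (the C4 axiom).
Suppose □□ψ→□ψ is valid. Take Rxy and set V(ψ)={w : xR²w}. Then □□ψ at x, so □ψ at x, so ψ at y, i.e. ∃z(Rxz∧Rzy).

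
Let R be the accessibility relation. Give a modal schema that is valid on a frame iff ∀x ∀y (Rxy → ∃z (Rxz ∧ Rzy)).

The condition is density. The C4 schema □□ψ → □ψ defines it.
Suppose □□ψ→□ψ is valid. Take Rxy and set V(ψ)={w : xR²w}. Then □□ψ at x, so □ψ at x, so ψ at y, i.e. ∃z(Rxz∧Rzy).

□□ψ → □ψ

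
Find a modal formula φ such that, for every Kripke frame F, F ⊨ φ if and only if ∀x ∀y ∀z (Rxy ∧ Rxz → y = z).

◇s → □s

A defining formula is ◇s → □s (the CD axiom).
Suppose ◇s→□s is valid. Take Rxy, Rxz and set V(s)={y}. Then ◇s at x, so □s at x, so s at z, i.e. z=y.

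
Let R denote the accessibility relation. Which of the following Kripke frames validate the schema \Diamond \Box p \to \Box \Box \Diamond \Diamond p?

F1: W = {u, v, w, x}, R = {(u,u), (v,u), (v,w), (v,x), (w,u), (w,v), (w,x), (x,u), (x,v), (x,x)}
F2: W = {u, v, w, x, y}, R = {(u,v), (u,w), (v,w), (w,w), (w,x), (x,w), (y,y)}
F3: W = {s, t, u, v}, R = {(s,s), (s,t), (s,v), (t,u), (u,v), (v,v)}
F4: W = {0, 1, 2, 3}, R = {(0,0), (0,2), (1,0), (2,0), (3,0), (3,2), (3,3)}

Frame correspondent (Sahlqvist): \forall x \forall y \forall z ((xRy \wedge x R^2 z) \to \exists w (yRw \wedge z R^2 w)) — i.e. a generalized confluence (Geach) condition.
F1: satisfies the condition.
F2: satisfies the condition.
F3: fails — sRt, sR²t but no w with tRw and tR²w.
F4: satisfies the condition.
Valid on: F1, F2, F4.

F1, F2, F4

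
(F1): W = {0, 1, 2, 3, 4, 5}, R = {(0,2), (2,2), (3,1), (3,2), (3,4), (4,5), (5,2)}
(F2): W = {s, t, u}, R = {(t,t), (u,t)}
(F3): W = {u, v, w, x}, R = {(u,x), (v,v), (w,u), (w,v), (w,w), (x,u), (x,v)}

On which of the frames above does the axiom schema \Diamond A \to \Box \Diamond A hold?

(F2)

The schema corresponds to the Euclidean property: \forall x \forall y \forall z (Rxy \wedge Rxz \to Ryz).
(F1): fails — R34 and R34 but not R44.
(F2): ✓.
(F3): fails — Rux and Rux but not Rxx.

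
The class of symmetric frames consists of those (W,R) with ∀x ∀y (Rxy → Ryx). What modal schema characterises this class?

r → □◇r

The condition is symmetry. The B schema r → □◇r defines it.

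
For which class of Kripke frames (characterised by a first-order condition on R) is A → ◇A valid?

Replacing A by ¬A and contraposing gives the equivalent schema □A → A.
Suppose □A→A is valid. At any x set V(A)={w : Rxw}. Then □A holds at x, so A holds at x, i.e. Rxx.

reflexivity: ∀x Rxx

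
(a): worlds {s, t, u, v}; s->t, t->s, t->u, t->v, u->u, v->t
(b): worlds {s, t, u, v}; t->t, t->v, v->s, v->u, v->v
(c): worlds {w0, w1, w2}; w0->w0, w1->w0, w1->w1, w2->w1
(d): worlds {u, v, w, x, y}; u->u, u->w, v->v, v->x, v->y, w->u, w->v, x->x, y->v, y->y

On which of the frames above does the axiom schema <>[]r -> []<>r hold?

(c)

Frame correspondent (Sahlqvist): forall x forall y forall z (Rxy & Rxz -> exists w (Ryw & Rzw)) — i.e. convergence.
(a): fails — Rtv and Rtu but v and u have no common successor.
(b): fails — Rvv and Rvu but v and u have no common successor.
(c): ✓.
(d): fails — Rvx and Rvy but x and y have no common successor.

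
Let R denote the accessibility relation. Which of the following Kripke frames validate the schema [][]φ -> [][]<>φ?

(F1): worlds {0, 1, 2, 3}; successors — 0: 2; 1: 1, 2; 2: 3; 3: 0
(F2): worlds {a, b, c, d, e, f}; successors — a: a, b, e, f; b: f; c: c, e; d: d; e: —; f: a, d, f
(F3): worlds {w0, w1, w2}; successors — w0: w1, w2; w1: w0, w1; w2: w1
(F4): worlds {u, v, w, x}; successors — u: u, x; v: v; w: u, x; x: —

(F3)

Frame correspondent (Sahlqvist): forall x forall z (x R^2 z -> exists w (x R^2 w & zRw)) — i.e. a generalized confluence (Geach) condition.
(F1): fails — 0R²3 but no w with 0R²w and 3Rw.
(F2): fails — aR²e but no w with aR²w and eRw.
(F3): ✓.
(F4): fails — uR²x but no t with uR²t and xRt.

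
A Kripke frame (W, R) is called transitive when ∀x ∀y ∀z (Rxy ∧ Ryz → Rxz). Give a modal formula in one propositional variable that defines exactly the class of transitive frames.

A defining formula is □r → □□r (the 4 axiom).

□r → □□r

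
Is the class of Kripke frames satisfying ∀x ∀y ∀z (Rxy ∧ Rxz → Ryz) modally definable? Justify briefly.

Definable; ◇r → □◇r defines it

The condition is the Euclidean property. A defining modal formula is ◇r → □◇r.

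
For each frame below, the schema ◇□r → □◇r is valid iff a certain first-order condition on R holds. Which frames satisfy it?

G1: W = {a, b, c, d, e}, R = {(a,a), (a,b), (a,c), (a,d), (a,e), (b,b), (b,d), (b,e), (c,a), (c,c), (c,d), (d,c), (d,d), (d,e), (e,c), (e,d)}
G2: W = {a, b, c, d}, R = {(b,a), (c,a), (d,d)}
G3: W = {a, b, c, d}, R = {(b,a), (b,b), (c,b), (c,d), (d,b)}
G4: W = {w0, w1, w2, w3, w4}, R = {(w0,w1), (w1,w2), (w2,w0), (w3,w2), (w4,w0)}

Frame correspondent (Sahlqvist): ∀x ∀y ∀z (Rxy ∧ Rxz → ∃w (Ryw ∧ Rzw)) — i.e. convergence.
G1: holds.
G2: fails — Rba and Rba but a and a have no common successor.
G3: fails — Rbb and Rba but b and a have no common successor.
G4: holds.
Valid on: G1, G4.

G1, G4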